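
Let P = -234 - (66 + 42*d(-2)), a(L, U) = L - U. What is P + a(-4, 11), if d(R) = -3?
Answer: -189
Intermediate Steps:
P = -174 (P = -234 - (66 + 42*(-3)) = -234 - (66 - 126) = -234 - 1*(-60) = -234 + 60 = -174)
P + a(-4, 11) = -174 + (-4 - 1*11) = -174 + (-4 - 11) = -174 - 15 = -189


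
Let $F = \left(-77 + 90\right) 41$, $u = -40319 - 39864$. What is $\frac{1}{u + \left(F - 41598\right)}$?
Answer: $- \frac{1}{121248} \approx -8.2476 \cdot 10^{-6}$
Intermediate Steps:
$u = -80183$
$F = 533$ ($F = 13 \cdot 41 = 533$)
$\frac{1}{u + \left(F - 41598\right)} = \frac{1}{-80183 + \left(533 - 41598\right)} = \frac{1}{-80183 - 41065} = \frac{1}{-121248} = - \frac{1}{121248}$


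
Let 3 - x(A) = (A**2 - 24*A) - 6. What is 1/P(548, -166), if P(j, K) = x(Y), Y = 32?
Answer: -1/247 ≈ -0.0040486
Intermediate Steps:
x(A) = 9 - A**2 + 24*A (x(A) = 3 - ((A**2 - 24*A) - 6) = 3 - (-6 + A**2 - 24*A) = 3 + (6 - A**2 + 24*A) = 9 - A**2 + 24*A)
P(j, K) = -247 (P(j, K) = 9 - 1*32**2 + 24*32 = 9 - 1*1024 + 768 = 9 - 1024 + 768 = -247)
1/P(548, -166) = 1/(-247) = -1/247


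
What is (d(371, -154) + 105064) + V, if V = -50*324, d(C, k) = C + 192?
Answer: 89427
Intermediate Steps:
d(C, k) = 192 + C
V = -16200
(d(371, -154) + 105064) + V = ((192 + 371) + 105064) - 16200 = (563 + 105064) - 16200 = 105627 - 16200 = 89427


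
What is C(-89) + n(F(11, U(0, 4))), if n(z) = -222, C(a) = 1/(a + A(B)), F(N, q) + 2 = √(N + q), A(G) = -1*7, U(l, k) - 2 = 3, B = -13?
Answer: -21313/96 ≈ -222.01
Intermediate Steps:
U(l, k) = 5 (U(l, k) = 2 + 3 = 5)
A(G) = -7
F(N, q) = -2 + √(N + q)
C(a) = 1/(-7 + a) (C(a) = 1/(a - 7) = 1/(-7 + a))
C(-89) + n(F(11, U(0, 4))) = 1/(-7 - 89) - 222 = 1/(-96) - 222 = -1/96 - 222 = -21313/96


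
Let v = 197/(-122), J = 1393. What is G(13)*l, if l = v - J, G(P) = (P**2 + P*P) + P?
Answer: -59720193/122 ≈ -4.8951e+5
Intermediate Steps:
G(P) = P + 2*P**2 (G(P) = (P**2 + P**2) + P = 2*P**2 + P = P + 2*P**2)
v = -197/122 (v = 197*(-1/122) = -197/122 ≈ -1.6148)
l = -170143/122 (l = -197/122 - 1*1393 = -197/122 - 1393 = -170143/122 ≈ -1394.6)
G(13)*l = (13*(1 + 2*13))*(-170143/122) = (13*(1 + 26))*(-170143/122) = (13*27)*(-170143/122) = 351*(-170143/122) = -59720193/122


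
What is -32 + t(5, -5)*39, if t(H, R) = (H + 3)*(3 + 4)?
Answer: 2152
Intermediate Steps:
t(H, R) = 21 + 7*H (t(H, R) = (3 + H)*7 = 21 + 7*H)
-32 + t(5, -5)*39 = -32 + (21 + 7*5)*39 = -32 + (21 + 35)*39 = -32 + 56*39 = -32 + 2184 = 2152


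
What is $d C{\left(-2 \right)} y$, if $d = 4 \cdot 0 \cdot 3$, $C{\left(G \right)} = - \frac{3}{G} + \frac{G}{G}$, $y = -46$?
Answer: $0$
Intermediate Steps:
$C{\left(G \right)} = 1 - \frac{3}{G}$ ($C{\left(G \right)} = - \frac{3}{G} + 1 = 1 - \frac{3}{G}$)
$d = 0$ ($d = 0 \cdot 3 = 0$)
$d C{\left(-2 \right)} y = 0 \frac{-3 - 2}{-2} \left(-46\right) = 0 \left(\left(- \frac{1}{2}\right) \left(-5\right)\right) \left(-46\right) = 0 \cdot \frac{5}{2} \left(-46\right) = 0 \left(-46\right) = 0$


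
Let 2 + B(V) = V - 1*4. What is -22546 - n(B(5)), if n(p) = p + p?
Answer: -22544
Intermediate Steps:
B(V) = -6 + V (B(V) = -2 + (V - 1*4) = -2 + (V - 4) = -2 + (-4 + V) = -6 + V)
n(p) = 2*p
-22546 - n(B(5)) = -22546 - 2*(-6 + 5) = -22546 - 2*(-1) = -22546 - 1*(-2) = -22546 + 2 = -22544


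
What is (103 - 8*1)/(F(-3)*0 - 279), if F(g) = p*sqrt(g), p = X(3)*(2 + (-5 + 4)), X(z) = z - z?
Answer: -95/279 ≈ -0.34050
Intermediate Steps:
X(z) = 0
p = 0 (p = 0*(2 + (-5 + 4)) = 0*(2 - 1) = 0*1 = 0)
F(g) = 0 (F(g) = 0*sqrt(g) = 0)
(103 - 8*1)/(F(-3)*0 - 279) = (103 - 8*1)/(0*0 - 279) = (103 - 8)/(0 - 279) = 95/(-279) = 95*(-1/279) = -95/279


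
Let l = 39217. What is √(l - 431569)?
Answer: 4*I*√24522 ≈ 626.38*I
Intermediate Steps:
√(l - 431569) = √(39217 - 431569) = √(-392352) = 4*I*√24522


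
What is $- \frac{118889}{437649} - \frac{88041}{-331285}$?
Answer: $- \frac{855086756}{144986548965} \approx -0.0058977$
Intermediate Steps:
$- \frac{118889}{437649} - \frac{88041}{-331285} = \left(-118889\right) \frac{1}{437649} - - \frac{88041}{331285} = - \frac{118889}{437649} + \frac{88041}{331285} = - \frac{855086756}{144986548965}$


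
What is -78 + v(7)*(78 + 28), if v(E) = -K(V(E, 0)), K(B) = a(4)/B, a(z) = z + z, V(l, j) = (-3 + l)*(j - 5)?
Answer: -178/5 ≈ -35.600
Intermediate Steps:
V(l, j) = (-5 + j)*(-3 + l) (V(l, j) = (-3 + l)*(-5 + j) = (-5 + j)*(-3 + l))
a(z) = 2*z
K(B) = 8/B (K(B) = (2*4)/B = 8/B)
v(E) = -8/(15 - 5*E) (v(E) = -8/(15 - 5*E - 3*0 + 0*E) = -8/(15 - 5*E + 0 + 0) = -8/(15 - 5*E))
-78 + v(7)*(78 + 28) = -78 + (8/(5*(-3 + 7)))*(78 + 28) = -78 + ((8/5)/4)*106 = -78 + ((8/5)*(¼))*106 = -78 + (⅖)*106 = -78 + 212/5 = -178/5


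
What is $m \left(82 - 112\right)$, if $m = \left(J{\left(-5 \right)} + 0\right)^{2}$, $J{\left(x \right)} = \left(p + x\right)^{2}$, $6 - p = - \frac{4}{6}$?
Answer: $- \frac{6250}{27} \approx -231.48$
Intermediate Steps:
$p = \frac{20}{3}$ ($p = 6 - - \frac{4}{6} = 6 - \left(-4\right) \frac{1}{6} = 6 - - \frac{2}{3} = 6 + \frac{2}{3} = \frac{20}{3} \approx 6.6667$)
$J{\left(x \right)} = \left(\frac{20}{3} + x\right)^{2}$
$m = \frac{625}{81}$ ($m = \left(\frac{\left(20 + 3 \left(-5\right)\right)^{2}}{9} + 0\right)^{2} = \left(\frac{\left(20 - 15\right)^{2}}{9} + 0\right)^{2} = \left(\frac{5^{2}}{9} + 0\right)^{2} = \left(\frac{1}{9} \cdot 25 + 0\right)^{2} = \left(\frac{25}{9} + 0\right)^{2} = \left(\frac{25}{9}\right)^{2} = \frac{625}{81} \approx 7.716$)
$m \left(82 - 112\right) = \frac{625 \left(82 - 112\right)}{81} = \frac{625}{81} \left(-30\right) = - \frac{6250}{27}$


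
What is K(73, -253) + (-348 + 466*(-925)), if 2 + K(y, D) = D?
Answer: -431653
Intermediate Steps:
K(y, D) = -2 + D
K(73, -253) + (-348 + 466*(-925)) = (-2 - 253) + (-348 + 466*(-925)) = -255 + (-348 - 431050) = -255 - 431398 = -431653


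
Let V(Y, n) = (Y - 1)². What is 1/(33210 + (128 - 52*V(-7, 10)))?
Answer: 1/30010 ≈ 3.3322e-5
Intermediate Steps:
V(Y, n) = (-1 + Y)²
1/(33210 + (128 - 52*V(-7, 10))) = 1/(33210 + (128 - 52*(-1 - 7)²)) = 1/(33210 + (128 - 52*(-8)²)) = 1/(33210 + (128 - 52*64)) = 1/(33210 + (128 - 3328)) = 1/(33210 - 3200) = 1/30010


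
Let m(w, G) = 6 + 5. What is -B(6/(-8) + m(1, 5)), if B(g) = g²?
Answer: -1681/16 ≈ -105.06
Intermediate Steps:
m(w, G) = 11
-B(6/(-8) + m(1, 5)) = -(6/(-8) + 11)² = -(6*(-⅛) + 11)² = -(-¾ + 11)² = -(41/4)² = -1*1681/16 = -1681/16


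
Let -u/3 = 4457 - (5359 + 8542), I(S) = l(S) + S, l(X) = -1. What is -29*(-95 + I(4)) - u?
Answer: -25664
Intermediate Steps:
I(S) = -1 + S
u = 28332 (u = -3*(4457 - (5359 + 8542)) = -3*(4457 - 1*13901) = -3*(4457 - 13901) = -3*(-9444) = 28332)
-29*(-95 + I(4)) - u = -29*(-95 + (-1 + 4)) - 1*28332 = -29*(-95 + 3) - 28332 = -29*(-92) - 28332 = 2668 - 28332 = -25664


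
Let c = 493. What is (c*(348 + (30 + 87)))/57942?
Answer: 2635/666 ≈ 3.9565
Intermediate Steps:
(c*(348 + (30 + 87)))/57942 = (493*(348 + (30 + 87)))/57942 = (493*(348 + 117))*(1/57942) = (493*465)*(1/57942) = 229245*(1/57942) = 2635/666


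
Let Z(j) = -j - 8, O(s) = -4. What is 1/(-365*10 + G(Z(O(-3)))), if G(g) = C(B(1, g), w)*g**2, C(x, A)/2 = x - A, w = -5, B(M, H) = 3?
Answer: -1/3394 ≈ -0.00029464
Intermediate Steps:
Z(j) = -8 - j
C(x, A) = -2*A + 2*x (C(x, A) = 2*(x - A) = -2*A + 2*x)
G(g) = 16*g**2 (G(g) = (-2*(-5) + 2*3)*g**2 = (10 + 6)*g**2 = 16*g**2)
1/(-365*10 + G(Z(O(-3)))) = 1/(-365*10 + 16*(-8 - 1*(-4))**2) = 1/(-3650 + 16*(-8 + 4)**2) = 1/(-3650 + 16*(-4)**2) = 1/(-3650 + 16*16) = 1/(-3650 + 256) = 1/(-3394) = -1/3394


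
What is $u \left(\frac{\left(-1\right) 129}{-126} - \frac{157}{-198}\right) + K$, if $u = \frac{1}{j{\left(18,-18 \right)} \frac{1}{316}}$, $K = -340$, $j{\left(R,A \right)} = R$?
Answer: $- \frac{1921658}{6237} \approx -308.11$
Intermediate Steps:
$u = \frac{158}{9}$ ($u = \frac{1}{18 \cdot \frac{1}{316}} = \frac{1}{\frac{9}{158}} = \frac{158}{9} \approx 17.556$)
$u \left(\frac{\left(-1\right) 129}{-126} - \frac{157}{-198}\right) + K = \frac{158 \left(\frac{\left(-1\right) 129}{-126} - \frac{157}{-198}\right)}{9} - 340 = \frac{158 \left(\left(-129\right) \left(- \frac{1}{126}\right) - - \frac{157}{198}\right)}{9} - 340 = \frac{158 \left(\frac{43}{42} + \frac{157}{198}\right)}{9} - 340 = \frac{158}{9} \cdot \frac{1259}{693} - 340 = \frac{198922}{6237} - 340 = - \frac{1921658}{6237}$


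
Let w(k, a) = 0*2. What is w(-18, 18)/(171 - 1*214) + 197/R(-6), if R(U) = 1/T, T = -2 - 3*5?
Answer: -3349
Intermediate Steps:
w(k, a) = 0
T = -17 (T = -2 - 15 = -17)
R(U) = -1/17 (R(U) = 1/(-17) = -1/17)
w(-18, 18)/(171 - 1*214) + 197/R(-6) = 0/(171 - 1*214) + 197/(-1/17) = 0/(171 - 214) + 197*(-17) = 0/(-43) - 3349 = 0*(-1/43) - 3349 = 0 - 3349 = -3349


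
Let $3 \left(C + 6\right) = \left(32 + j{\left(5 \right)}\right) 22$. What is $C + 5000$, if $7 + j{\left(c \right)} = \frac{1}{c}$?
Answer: $\frac{25894}{5} \approx 5178.8$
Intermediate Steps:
$j{\left(c \right)} = -7 + \frac{1}{c}$
$C = \frac{894}{5}$ ($C = -6 + \frac{\left(32 - \left(7 - \frac{1}{5}\right)\right) 22}{3} = -6 + \frac{\left(32 + \left(-7 + \frac{1}{5}\right)\right) 22}{3} = -6 + \frac{\left(32 - \frac{34}{5}\right) 22}{3} = -6 + \frac{\frac{126}{5} \cdot 22}{3} = -6 + \frac{1}{3} \cdot \frac{2772}{5} = -6 + \frac{924}{5} = \frac{894}{5} \approx 178.8$)
$C + 5000 = \frac{894}{5} + 5000 = \frac{25894}{5}$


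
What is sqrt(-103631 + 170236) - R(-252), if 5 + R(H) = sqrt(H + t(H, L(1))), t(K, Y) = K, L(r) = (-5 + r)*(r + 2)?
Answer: 5 + sqrt(66605) - 6*I*sqrt(14) ≈ 263.08 - 22.45*I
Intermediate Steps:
L(r) = (-5 + r)*(2 + r)
R(H) = -5 + sqrt(2)*sqrt(H) (R(H) = -5 + sqrt(H + H) = -5 + sqrt(2*H) = -5 + sqrt(2)*sqrt(H))
sqrt(-103631 + 170236) - R(-252) = sqrt(-103631 + 170236) - (-5 + sqrt(2)*sqrt(-252)) = sqrt(66605) - (-5 + sqrt(2)*(6*I*sqrt(7))) = sqrt(66605) - (-5 + 6*I*sqrt(14)) = sqrt(66605) + (5 - 6*I*sqrt(14)) = 5 + sqrt(66605) - 6*I*sqrt(14)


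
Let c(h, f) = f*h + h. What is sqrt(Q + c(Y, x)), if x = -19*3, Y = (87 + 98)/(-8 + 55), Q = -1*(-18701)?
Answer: sqrt(40823589)/47 ≈ 135.94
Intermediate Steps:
Q = 18701
Y = 185/47 ≈ 3.9362
x = -57
c(h, f) = h + f*h
sqrt(Q + c(Y, x)) = sqrt(18701 + 185*(1 - 57)/47) = sqrt(18701 + (185/47)*(-56)) = sqrt(18701 - 10360/47) = sqrt(868587/47) = sqrt(40823589)/47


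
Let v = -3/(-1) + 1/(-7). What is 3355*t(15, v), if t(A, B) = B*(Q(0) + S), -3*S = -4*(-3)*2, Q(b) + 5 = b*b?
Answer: -872300/7 ≈ -1.2461e+5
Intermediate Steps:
Q(b) = -5 + b² (Q(b) = -5 + b*b = -5 + b²)
S = -8 (S = -(-4*(-3))*2/3 = -4*2 = -⅓*24 = -8)
v = 20/7 (v = -3*(-1) + 1*(-⅐) = 3 - ⅐ = 20/7 ≈ 2.8571)
t(A, B) = -13*B (t(A, B) = B*((-5 + 0²) - 8) = B*((-5 + 0) - 8) = B*(-5 - 8) = B*(-13) = -13*B)
3355*t(15, v) = 3355*(-13*20/7) = 3355*(-260/7) = -872300/7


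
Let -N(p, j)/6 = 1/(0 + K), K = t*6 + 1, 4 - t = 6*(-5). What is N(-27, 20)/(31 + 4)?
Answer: -6/7175 ≈ -0.00083624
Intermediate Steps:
t = 34 (t = 4 - 6*(-5) = 4 - 1*(-30) = 4 + 30 = 34)
K = 205 (K = 34*6 + 1 = 204 + 1 = 205)
N(p, j) = -6/205 (N(p, j) = -6/(0 + 205) = -6/205)
N(-27, 20)/(31 + 4) = -6/(205*(31 + 4)) = -6/205/35 = -6/205*1/35 = -6/7175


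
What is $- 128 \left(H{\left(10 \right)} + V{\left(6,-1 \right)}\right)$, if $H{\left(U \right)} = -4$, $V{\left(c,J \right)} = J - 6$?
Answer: $1408$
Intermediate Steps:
$V{\left(c,J \right)} = -6 + J$ ($V{\left(c,J \right)} = J - 6 = -6 + J$)
$- 128 \left(H{\left(10 \right)} + V{\left(6,-1 \right)}\right) = - 128 \left(-4 - 7\right) = \left(-128\right) \left(-11\right) = 1408$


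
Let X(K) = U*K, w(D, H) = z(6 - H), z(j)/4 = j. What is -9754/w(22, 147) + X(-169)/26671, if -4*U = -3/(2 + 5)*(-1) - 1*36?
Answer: 1815109117/105297108 ≈ 17.238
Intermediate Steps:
z(j) = 4*j
w(D, H) = 24 - 4*H (w(D, H) = 4*(6 - H) = 24 - 4*H)
U = 249/28 (U = -(-3/(2 + 5)*(-1) - 1*36)/4 = -(-3/7*(-1) - 36)/4 = -(3/7 - 36)/4 = -¼*(-249/7) = 249/28 ≈ 8.8929)
X(K) = 249*K/28
-9754/w(22, 147) + X(-169)/26671 = -9754/(24 - 4*147) + ((249/28)*(-169))/26671 = -9754/(24 - 588) - 42081/28*1/26671 = -9754/(-564) - 42081/746788 = -9754*(-1/564) - 42081/746788 = 4877/282 - 42081/746788 = 1815109117/105297108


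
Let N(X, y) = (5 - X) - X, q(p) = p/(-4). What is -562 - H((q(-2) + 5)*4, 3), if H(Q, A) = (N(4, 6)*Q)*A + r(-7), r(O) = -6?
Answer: -358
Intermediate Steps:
q(p) = -p/4 (q(p) = p*(-1/4) = -p/4)
N(X, y) = 5 - 2*X
H(Q, A) = -6 - 3*A*Q (H(Q, A) = ((5 - 2*4)*Q)*A - 6 = ((5 - 8)*Q)*A - 6 = (-3*Q)*A - 6 = -3*A*Q - 6 = -6 - 3*A*Q)
-562 - H((q(-2) + 5)*4, 3) = -562 - (-6 - 3*3*(-1/4*(-2) + 5)*4) = -562 - (-6 - 3*3*(1/2 + 5)*4) = -562 - (-6 - 3*3*(11/2)*4) = -562 - (-6 - 3*3*22) = -562 - (-6 - 198) = -562 - 1*(-204) = -562 + 204 = -358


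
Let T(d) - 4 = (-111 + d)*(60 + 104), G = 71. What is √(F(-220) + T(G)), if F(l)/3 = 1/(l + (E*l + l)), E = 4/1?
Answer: I*√317310510/220 ≈ 80.969*I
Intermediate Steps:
E = 4 (E = 4*1 = 4)
F(l) = 1/(2*l) (F(l) = 3/(l + (4*l + l)) = 3/(l + 5*l) = 3/((6*l)) = 3*(1/(6*l)) = 1/(2*l))
T(d) = -18200 + 164*d (T(d) = 4 + (-111 + d)*(60 + 104) = 4 + (-111 + d)*164 = 4 + (-18204 + 164*d) = -18200 + 164*d)
√(F(-220) + T(G)) = √((½)/(-220) + (-18200 + 164*71)) = √((½)*(-1/220) + (-18200 + 11644)) = √(-1/440 - 6556) = √(-2884641/440) = I*√317310510/220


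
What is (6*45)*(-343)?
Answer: -92610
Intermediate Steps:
(6*45)*(-343) = 270*(-343) = -92610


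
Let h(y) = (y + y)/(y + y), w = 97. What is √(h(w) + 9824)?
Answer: 5*√393 ≈ 99.121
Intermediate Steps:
h(y) = 1 (h(y) = (2*y)/((2*y)) = (2*y)*(1/(2*y)) = 1)
√(h(w) + 9824) = √(1 + 9824) = √9825 = 5*√393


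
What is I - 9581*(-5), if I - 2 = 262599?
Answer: 310506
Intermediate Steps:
I = 262601 (I = 2 + 262599 = 262601)
I - 9581*(-5) = 262601 - 9581*(-5) = 262601 + 47905 = 310506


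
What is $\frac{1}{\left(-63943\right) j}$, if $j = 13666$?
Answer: $- \frac{1}{873845038} \approx -1.1444 \cdot 10^{-9}$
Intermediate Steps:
$\frac{1}{\left(-63943\right) j} = \frac{1}{\left(-63943\right) 13666} = \left(- \frac{1}{63943}\right) \frac{1}{13666} = - \frac{1}{873845038}$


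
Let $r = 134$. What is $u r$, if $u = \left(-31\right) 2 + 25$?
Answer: $-4958$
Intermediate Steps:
$u = -37$ ($u = -62 + 25 = -37$)
$u r = \left(-37\right) 134 = -4958$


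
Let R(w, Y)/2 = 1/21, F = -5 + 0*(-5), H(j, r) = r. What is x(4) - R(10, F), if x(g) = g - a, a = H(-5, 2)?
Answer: 40/21 ≈ 1.9048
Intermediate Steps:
a = 2
F = -5 (F = -5 + 0 = -5)
R(w, Y) = 2/21
x(g) = -2 + g (x(g) = g - 1*2 = g - 2 = -2 + g)
x(4) - R(10, F) = (-2 + 4) - 1*2/21 = 2 - 2/21 = 40/21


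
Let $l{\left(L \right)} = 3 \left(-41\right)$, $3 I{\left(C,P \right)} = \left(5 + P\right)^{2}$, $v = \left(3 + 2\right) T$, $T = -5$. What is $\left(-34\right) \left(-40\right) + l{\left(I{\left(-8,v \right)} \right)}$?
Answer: $1237$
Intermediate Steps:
$v = -25$ ($v = \left(3 + 2\right) \left(-5\right) = 5 \left(-5\right) = -25$)
$I{\left(C,P \right)} = \frac{\left(5 + P\right)^{2}}{3}$
$l{\left(L \right)} = -123$
$\left(-34\right) \left(-40\right) + l{\left(I{\left(-8,v \right)} \right)} = \left(-34\right) \left(-40\right) - 123 = 1360 - 123 = 1237$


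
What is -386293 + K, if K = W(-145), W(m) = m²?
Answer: -365268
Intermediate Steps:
K = 21025 (K = (-145)² = 21025)
-386293 + K = -386293 + 21025 = -365268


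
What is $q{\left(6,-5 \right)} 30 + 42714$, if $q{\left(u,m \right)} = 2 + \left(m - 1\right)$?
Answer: $42594$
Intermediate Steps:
$q{\left(u,m \right)} = 1 + m$ ($q{\left(u,m \right)} = 2 + \left(m - 1\right) = 2 + \left(-1 + m\right) = 1 + m$)
$q{\left(6,-5 \right)} 30 + 42714 = \left(1 - 5\right) 30 + 42714 = \left(-4\right) 30 + 42714 = -120 + 42714 = 42594$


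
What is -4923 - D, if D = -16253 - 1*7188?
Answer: 18518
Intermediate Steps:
D = -23441 (D = -16253 - 7188 = -23441)
-4923 - D = -4923 - 1*(-23441) = -4923 + 23441 = 18518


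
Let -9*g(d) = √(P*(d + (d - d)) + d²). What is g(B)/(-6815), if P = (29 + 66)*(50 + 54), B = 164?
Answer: 4*√1271/6815 ≈ 0.020925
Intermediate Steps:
P = 9880 (P = 95*104 = 9880)
g(d) = -√(d² + 9880*d)/9 (g(d) = -√(9880*(d + (d - d)) + d²)/9 = -√(9880*(d + 0) + d²)/9 = -√(9880*d + d²)/9 = -√(d² + 9880*d)/9)
g(B)/(-6815) = -2*√41*√(9880 + 164)/9/(-6815) = -36*√1271/9*(-1/6815) = -4*√1271*(-1/6815) = 4*√1271/6815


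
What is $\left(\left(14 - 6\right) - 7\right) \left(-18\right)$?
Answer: $-18$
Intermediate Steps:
$\left(\left(14 - 6\right) - 7\right) \left(-18\right) = \left(8 - 7\right) \left(-18\right) = 1 \left(-18\right) = -18$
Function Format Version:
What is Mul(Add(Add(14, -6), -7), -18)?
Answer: -18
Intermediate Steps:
Mul(Add(Add(14, -6), -7), -18) = Mul(Add(8, -7), -18) = Mul(1, -18) = -18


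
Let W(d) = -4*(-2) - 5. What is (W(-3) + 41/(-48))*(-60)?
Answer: -515/4 ≈ -128.75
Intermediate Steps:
W(d) = 3 (W(d) = 8 - 5 = 3)
(W(-3) + 41/(-48))*(-60) = (3 + 41/(-48))*(-60) = (3 + 41*(-1/48))*(-60) = (3 - 41/48)*(-60) = (103/48)*(-60) = -515/4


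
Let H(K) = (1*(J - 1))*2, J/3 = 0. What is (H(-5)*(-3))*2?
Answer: 12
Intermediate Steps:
J = 0 (J = 3*0 = 0)
H(K) = -2 (H(K) = (1*(0 - 1))*2 = (1*(-1))*2 = -1*2 = -2)
(H(-5)*(-3))*2 = -2*(-3)*2 = 6*2 = 12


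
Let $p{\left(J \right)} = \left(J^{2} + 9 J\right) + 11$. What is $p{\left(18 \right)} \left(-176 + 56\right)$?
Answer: $-59640$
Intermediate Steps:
$p{\left(J \right)} = 11 + J^{2} + 9 J$
$p{\left(18 \right)} \left(-176 + 56\right) = \left(11 + 18^{2} + 9 \cdot 18\right) \left(-176 + 56\right) = \left(11 + 324 + 162\right) \left(-120\right) = 497 \left(-120\right) = -59640$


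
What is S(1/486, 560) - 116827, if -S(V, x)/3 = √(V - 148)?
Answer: -116827 - I*√431562/18 ≈ -1.1683e+5 - 36.496*I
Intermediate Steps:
S(V, x) = -3*√(-148 + V) (S(V, x) = -3*√(V - 148) = -3*√(-148 + V))
S(1/486, 560) - 116827 = -3*√(-148 + 1/486) - 116827 = -I*√431562/18 - 116827 = -116827 - I*√431562/18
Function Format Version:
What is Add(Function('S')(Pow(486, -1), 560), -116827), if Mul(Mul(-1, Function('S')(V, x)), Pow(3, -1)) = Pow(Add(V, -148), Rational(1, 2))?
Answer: Add(-116827, Mul(Rational(-1, 18), I, Pow(431562, Rational(1, 2)))) ≈ Add(-1.1683e+5, Mul(-36.496, I))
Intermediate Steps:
Function('S')(V, x) = Mul(-3, Pow(Add(-148, V), Rational(1, 2))) (Function('S')(V, x) = Mul(-3, Pow(Add(V, -148), Rational(1, 2))) = Mul(-3, Pow(Add(-148, V), Rational(1, 2))))
Add(Function('S')(Pow(486, -1), 560), -116827) = Add(Mul(-3, Pow(Add(-148, Pow(486, -1)), Rational(1, 2))), -116827) = Add(Mul(-3, Pow(Add(-148, Rational(1, 486)), Rational(1, 2))), -116827) = Add(Mul(-3, Pow(Rational(-71927, 486), Rational(1, 2))), -116827) = Add(Mul(-3, Mul(Rational(1, 54), I, Pow(431562, Rational(1, 2)))), -116827) = Add(Mul(Rational(-1, 18), I, Pow(431562, Rational(1, 2))), -116827) = Add(-116827, Mul(Rational(-1, 18), I, Pow(431562, Rational(1, 2))))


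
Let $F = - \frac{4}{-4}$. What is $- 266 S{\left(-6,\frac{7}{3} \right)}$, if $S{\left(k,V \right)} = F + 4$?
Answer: $-1330$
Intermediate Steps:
$F = 1$ ($F = \left(-4\right) \left(- \frac{1}{4}\right) = 1$)
$S{\left(k,V \right)} = 5$ ($S{\left(k,V \right)} = 1 + 4 = 5$)
$- 266 S{\left(-6,\frac{7}{3} \right)} = \left(-266\right) 5 = -1330$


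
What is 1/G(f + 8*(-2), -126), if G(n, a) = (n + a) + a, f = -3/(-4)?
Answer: -4/1069 ≈ -0.0037418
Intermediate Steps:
f = ¾ (f = -3*(-¼) = ¾ ≈ 0.75000)
G(n, a) = n + 2*a (G(n, a) = (a + n) + a = n + 2*a)
1/G(f + 8*(-2), -126) = 1/((¾ + 8*(-2)) + 2*(-126)) = 1/((¾ - 16) - 252) = 1/(-61/4 - 252) = 1/(-1069/4) = -4/1069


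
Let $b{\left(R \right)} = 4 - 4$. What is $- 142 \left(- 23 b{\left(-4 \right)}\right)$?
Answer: $0$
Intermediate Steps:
$b{\left(R \right)} = 0$
$- 142 \left(- 23 b{\left(-4 \right)}\right) = - 142 \left(\left(-23\right) 0\right) = \left(-142\right) 0 = 0$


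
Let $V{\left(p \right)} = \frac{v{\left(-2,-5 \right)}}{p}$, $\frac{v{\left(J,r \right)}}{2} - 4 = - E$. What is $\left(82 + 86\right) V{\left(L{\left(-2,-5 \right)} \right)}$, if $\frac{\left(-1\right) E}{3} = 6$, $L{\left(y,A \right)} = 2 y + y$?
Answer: $-1232$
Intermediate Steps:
$L{\left(y,A \right)} = 3 y$
$E = -18$ ($E = \left(-3\right) 6 = -18$)
$v{\left(J,r \right)} = 44$ ($v{\left(J,r \right)} = 8 + 2 \left(\left(-1\right) \left(-18\right)\right) = 8 + 2 \cdot 18 = 8 + 36 = 44$)
$V{\left(p \right)} = \frac{44}{p}$
$\left(82 + 86\right) V{\left(L{\left(-2,-5 \right)} \right)} = \left(82 + 86\right) \frac{44}{3 \left(-2\right)} = 168 \frac{44}{-6} = 168 \cdot 44 \left(- \frac{1}{6}\right) = 168 \left(- \frac{22}{3}\right) = -1232$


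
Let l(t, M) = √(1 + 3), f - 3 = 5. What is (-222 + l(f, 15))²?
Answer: 48400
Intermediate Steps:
f = 8 (f = 3 + 5 = 8)
l(t, M) = 2 (l(t, M) = √4 = 2)
(-222 + l(f, 15))² = (-222 + 2)² = (-220)² = 48400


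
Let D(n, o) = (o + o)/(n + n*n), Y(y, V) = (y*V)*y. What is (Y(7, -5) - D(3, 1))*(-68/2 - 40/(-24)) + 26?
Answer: 143155/18 ≈ 7953.1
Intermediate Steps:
Y(y, V) = V*y² (Y(y, V) = (V*y)*y = V*y²)
D(n, o) = 2*o/(n + n²) (D(n, o) = (2*o)/(n + n²) = 2*o/(n + n²))
(Y(7, -5) - D(3, 1))*(-68/2 - 40/(-24)) + 26 = (-5*7² - 2/(3*(1 + 3)))*(-68/2 - 40/(-24)) + 26 = (-5*49 - 2/(3*4))*(-68*½ - 40*(-1/24)) + 26 = (-245 - 2/(3*4))*(-34 + 5/3) + 26 = (-245 - 1*⅙)*(-97/3) + 26 = (-245 - ⅙)*(-97/3) + 26 = -1471/6*(-97/3) + 26 = 142687/18 + 26 = 143155/18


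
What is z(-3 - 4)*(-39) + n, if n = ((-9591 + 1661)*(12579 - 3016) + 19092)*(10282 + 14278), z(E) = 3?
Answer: -1862028630997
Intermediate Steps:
n = -1862028630880 (n = (-7930*9563 + 19092)*24560 = (-75834590 + 19092)*24560 = -75815498*24560 = -1862028630880)
z(-3 - 4)*(-39) + n = 3*(-39) - 1862028630880 = -117 - 1862028630880 = -1862028630997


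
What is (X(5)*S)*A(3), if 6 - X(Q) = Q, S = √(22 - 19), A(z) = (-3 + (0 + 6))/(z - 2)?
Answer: 3*√3 ≈ 5.1962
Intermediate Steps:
A(z) = 3/(-2 + z) (A(z) = (-3 + 6)/(-2 + z) = 3/(-2 + z))
S = √3 ≈ 1.7320
X(Q) = 6 - Q
(X(5)*S)*A(3) = ((6 - 1*5)*√3)*(3/(-2 + 3)) = ((6 - 5)*√3)*(3/1) = (1*√3)*(3*1) = √3*3 = 3*√3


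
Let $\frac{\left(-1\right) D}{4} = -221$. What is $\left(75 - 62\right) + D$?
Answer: $897$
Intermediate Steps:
$D = 884$ ($D = \left(-4\right) \left(-221\right) = 884$)
$\left(75 - 62\right) + D = \left(75 - 62\right) + 884 = 13 + 884 = 897$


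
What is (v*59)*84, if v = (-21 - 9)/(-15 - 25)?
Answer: 3717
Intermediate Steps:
v = ¾ (v = -30/(-40) = -30*(-1/40) = ¾ ≈ 0.75000)
(v*59)*84 = ((¾)*59)*84 = (177/4)*84 = 3717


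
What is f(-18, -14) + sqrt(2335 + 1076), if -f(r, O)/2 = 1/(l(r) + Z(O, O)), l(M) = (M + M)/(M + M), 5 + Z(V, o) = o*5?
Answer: 1/37 + 3*sqrt(379) ≈ 58.431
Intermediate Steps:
Z(V, o) = -5 + 5*o (Z(V, o) = -5 + o*5 = -5 + 5*o)
l(M) = 1 (l(M) = (2*M)/((2*M)) = (2*M)*(1/(2*M)) = 1)
f(r, O) = -2/(-4 + 5*O) (f(r, O) = -2/(1 + (-5 + 5*O)) = -2/(-4 + 5*O))
f(-18, -14) + sqrt(2335 + 1076) = -2/(-4 + 5*(-14)) + sqrt(2335 + 1076) = -2/(-4 - 70) + sqrt(3411) = -2/(-74) + 3*sqrt(379) = -2*(-1/74) + 3*sqrt(379) = 1/37 + 3*sqrt(379)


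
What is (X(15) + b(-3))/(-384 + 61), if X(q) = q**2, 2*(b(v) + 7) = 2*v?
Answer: -215/323 ≈ -0.66563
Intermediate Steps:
b(v) = -7 + v (b(v) = -7 + (2*v)/2 = -7 + v)
(X(15) + b(-3))/(-384 + 61) = (15**2 + (-7 - 3))/(-384 + 61) = (225 - 10)/(-323) = 215*(-1/323) = -215/323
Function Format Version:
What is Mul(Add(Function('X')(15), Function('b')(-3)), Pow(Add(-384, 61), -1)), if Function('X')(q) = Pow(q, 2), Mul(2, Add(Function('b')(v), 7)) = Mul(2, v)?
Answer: Rational(-215, 323) ≈ -0.66563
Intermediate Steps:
Function('b')(v) = Add(-7, v) (Function('b')(v) = Add(-7, Mul(Rational(1, 2), Mul(2, v))) = Add(-7, v))
Mul(Add(Function('X')(15), Function('b')(-3)), Pow(Add(-384, 61), -1)) = Mul(Add(Pow(15, 2), Add(-7, -3)), Pow(Add(-384, 61), -1)) = Mul(Add(225, -10), Pow(-323, -1)) = Mul(215, Rational(-1, 323)) = Rational(-215, 323)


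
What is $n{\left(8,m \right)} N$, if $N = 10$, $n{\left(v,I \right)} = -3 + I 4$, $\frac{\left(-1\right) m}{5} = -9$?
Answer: $1770$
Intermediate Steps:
$m = 45$ ($m = \left(-5\right) \left(-9\right) = 45$)
$n{\left(v,I \right)} = -3 + 4 I$
$n{\left(8,m \right)} N = \left(-3 + 4 \cdot 45\right) 10 = \left(-3 + 180\right) 10 = 177 \cdot 10 = 1770$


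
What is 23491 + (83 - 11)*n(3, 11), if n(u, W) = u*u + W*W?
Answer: 32851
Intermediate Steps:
n(u, W) = W² + u² (n(u, W) = u² + W² = W² + u²)
23491 + (83 - 11)*n(3, 11) = 23491 + (83 - 11)*(11² + 3²) = 23491 + 72*(121 + 9) = 23491 + 72*130 = 23491 + 9360 = 32851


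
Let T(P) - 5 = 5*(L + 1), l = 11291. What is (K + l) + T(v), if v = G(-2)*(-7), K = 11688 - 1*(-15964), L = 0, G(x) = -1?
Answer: 38953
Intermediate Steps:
K = 27652 (K = 11688 + 15964 = 27652)
v = 7 (v = -1*(-7) = 7)
T(P) = 10 (T(P) = 5 + 5*(0 + 1) = 5 + 5*1 = 5 + 5 = 10)
(K + l) + T(v) = (27652 + 11291) + 10 = 38943 + 10 = 38953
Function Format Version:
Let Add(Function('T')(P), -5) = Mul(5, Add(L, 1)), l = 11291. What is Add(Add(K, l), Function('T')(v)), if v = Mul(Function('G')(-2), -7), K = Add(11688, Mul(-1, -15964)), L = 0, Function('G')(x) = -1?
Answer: 38953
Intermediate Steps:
K = 27652 (K = Add(11688, 15964) = 27652)
v = 7 (v = Mul(-1, -7) = 7)
Function('T')(P) = 10 (Function('T')(P) = Add(5, Mul(5, Add(0, 1))) = Add(5, Mul(5, 1)) = Add(5, 5) = 10)
Add(Add(K, l), Function('T')(v)) = Add(Add(27652, 11291), 10) = Add(38943, 10) = 38953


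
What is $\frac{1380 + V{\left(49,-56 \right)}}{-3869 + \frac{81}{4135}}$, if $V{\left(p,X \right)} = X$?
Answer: $- \frac{2737370}{7999117} \approx -0.34221$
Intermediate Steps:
$\frac{1380 + V{\left(49,-56 \right)}}{-3869 + \frac{81}{4135}} = \frac{1380 - 56}{-3869 + \frac{81}{4135}} = \frac{1324}{-3869 + 81 \cdot \frac{1}{4135}} = \frac{1324}{-3869 + \frac{81}{4135}} = \frac{1324}{- \frac{15998234}{4135}} = 1324 \left(- \frac{4135}{15998234}\right) = - \frac{2737370}{7999117}$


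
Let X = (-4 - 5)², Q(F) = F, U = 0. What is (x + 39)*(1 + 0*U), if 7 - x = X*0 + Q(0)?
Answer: 46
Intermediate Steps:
X = 81 (X = (-9)² = 81)
x = 7 (x = 7 - (81*0 + 0) = 7 - (0 + 0) = 7 - 1*0 = 7 + 0 = 7)
(x + 39)*(1 + 0*U) = (7 + 39)*(1 + 0*0) = 46*(1 + 0) = 46*1 = 46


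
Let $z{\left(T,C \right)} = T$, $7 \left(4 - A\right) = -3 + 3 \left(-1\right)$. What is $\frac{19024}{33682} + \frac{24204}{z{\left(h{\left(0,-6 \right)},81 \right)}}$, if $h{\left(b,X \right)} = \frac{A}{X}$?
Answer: $- \frac{8559849140}{286297} \approx -29899.0$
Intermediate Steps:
$A = \frac{34}{7}$ ($A = 4 - \frac{-3 + 3 \left(-1\right)}{7} = 4 - \frac{-3 - 3}{7} = 4 - - \frac{6}{7} = 4 + \frac{6}{7} = \frac{34}{7} \approx 4.8571$)
$h{\left(b,X \right)} = \frac{34}{7 X}$
$\frac{19024}{33682} + \frac{24204}{z{\left(h{\left(0,-6 \right)},81 \right)}} = \frac{19024}{33682} + \frac{24204}{\frac{34}{7} \frac{1}{-6}} = 19024 \cdot \frac{1}{33682} + \frac{24204}{\frac{34}{7} \left(- \frac{1}{6}\right)} = \frac{9512}{16841} + \frac{24204}{- \frac{17}{21}} = \frac{9512}{16841} + 24204 \left(- \frac{21}{17}\right) = \frac{9512}{16841} - \frac{508284}{17} = - \frac{8559849140}{286297}$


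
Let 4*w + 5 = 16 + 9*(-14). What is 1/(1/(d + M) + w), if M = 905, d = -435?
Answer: -940/27023 ≈ -0.034785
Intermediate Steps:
w = -115/4 (w = -5/4 + (16 + 9*(-14))/4 = -5/4 + (16 - 126)/4 = -5/4 + (¼)*(-110) = -5/4 - 55/2 = -115/4 ≈ -28.750)
1/(1/(d + M) + w) = 1/(1/(-435 + 905) - 115/4) = 1/(1/470 - 115/4) = 1/(-27023/940) = -940/27023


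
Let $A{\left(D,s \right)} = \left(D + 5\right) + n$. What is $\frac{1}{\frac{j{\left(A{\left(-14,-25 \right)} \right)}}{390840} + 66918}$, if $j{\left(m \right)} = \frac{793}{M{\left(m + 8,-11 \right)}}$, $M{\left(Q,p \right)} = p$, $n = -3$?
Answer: $\frac{4299240}{287696541527} \approx 1.4944 \cdot 10^{-5}$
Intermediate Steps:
$A{\left(D,s \right)} = 2 + D$ ($A{\left(D,s \right)} = \left(D + 5\right) - 3 = \left(5 + D\right) - 3 = 2 + D$)
$j{\left(m \right)} = - \frac{793}{11}$ ($j{\left(m \right)} = \frac{793}{-11} = 793 \left(- \frac{1}{11}\right) = - \frac{793}{11}$)
$\frac{1}{\frac{j{\left(A{\left(-14,-25 \right)} \right)}}{390840} + 66918} = \frac{1}{- \frac{793}{11 \cdot 390840} + 66918} = \frac{1}{\left(- \frac{793}{11}\right) \frac{1}{390840} + 66918} = \frac{1}{- \frac{793}{4299240} + 66918} = \frac{1}{\frac{287696541527}{4299240}} = \frac{4299240}{287696541527}$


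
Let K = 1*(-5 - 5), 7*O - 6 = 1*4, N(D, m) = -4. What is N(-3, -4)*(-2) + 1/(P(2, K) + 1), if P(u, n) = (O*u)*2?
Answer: 383/47 ≈ 8.1489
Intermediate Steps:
O = 10/7 (O = 6/7 + (1*4)/7 = 6/7 + (1/7)*4 = 6/7 + 4/7 = 10/7 ≈ 1.4286)
K = -10 (K = 1*(-10) = -10)
P(u, n) = 20*u/7 (P(u, n) = (10*u/7)*2 = 20*u/7)
N(-3, -4)*(-2) + 1/(P(2, K) + 1) = -4*(-2) + 1/((20/7)*2 + 1) = 8 + 1/(40/7 + 1) = 8 + 1/(47/7) = 8 + 7/47 = 383/47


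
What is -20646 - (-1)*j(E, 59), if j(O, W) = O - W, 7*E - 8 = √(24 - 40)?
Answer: -144927/7 + 4*I/7 ≈ -20704.0 + 0.57143*I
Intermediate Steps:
E = 8/7 + 4*I/7 (E = 8/7 + √(24 - 40)/7 = 8/7 + √(-16)/7 = 8/7 + (4*I)/7 = 8/7 + 4*I/7 ≈ 1.1429 + 0.57143*I)
-20646 - (-1)*j(E, 59) = -20646 - (-1)*((8/7 + 4*I/7) - 1*59) = -20646 - (-1)*((8/7 + 4*I/7) - 59) = -20646 - (-1)*(-405/7 + 4*I/7) = -20646 - (405/7 - 4*I/7) = -20646 + (-405/7 + 4*I/7) = -144927/7 + 4*I/7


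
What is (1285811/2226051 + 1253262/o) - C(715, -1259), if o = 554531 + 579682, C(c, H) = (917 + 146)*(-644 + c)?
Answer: -63517062821979698/841605327621 ≈ -75471.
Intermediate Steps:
C(c, H) = -684572 + 1063*c (C(c, H) = 1063*(-644 + c) = -684572 + 1063*c)
o = 1134213
(1285811/2226051 + 1253262/o) - C(715, -1259) = (1285811/2226051 + 1253262/1134213) - (-684572 + 1063*715) = (1285811*(1/2226051) + 1253262*(1/1134213)) - (-684572 + 760045) = (1285811/2226051 + 417754/378071) - 1*75473 = 1416069560035/841605327621 - 75473 = -63517062821979698/841605327621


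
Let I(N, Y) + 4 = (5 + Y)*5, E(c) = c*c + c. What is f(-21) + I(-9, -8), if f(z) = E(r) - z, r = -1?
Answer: 2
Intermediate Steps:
E(c) = c + c**2 (E(c) = c**2 + c = c + c**2)
I(N, Y) = 21 + 5*Y (I(N, Y) = -4 + (5 + Y)*5 = -4 + (25 + 5*Y) = 21 + 5*Y)
f(z) = -z (f(z) = -(1 - 1) - z = -1*0 - z = 0 - z = -z)
f(-21) + I(-9, -8) = -1*(-21) + (21 + 5*(-8)) = 21 + (21 - 40) = 21 - 19 = 2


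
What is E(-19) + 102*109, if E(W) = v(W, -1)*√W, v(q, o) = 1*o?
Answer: 11118 - I*√19 ≈ 11118.0 - 4.3589*I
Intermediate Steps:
v(q, o) = o
E(W) = -√W
E(-19) + 102*109 = -√(-19) + 102*109 = -I*√19 + 11118 = 11118 - I*√19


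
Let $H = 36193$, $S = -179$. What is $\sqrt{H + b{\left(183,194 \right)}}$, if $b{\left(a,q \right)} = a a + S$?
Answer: $\sqrt{69503} \approx 263.63$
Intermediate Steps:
$b{\left(a,q \right)} = -179 + a^{2}$ ($b{\left(a,q \right)} = a a - 179 = a^{2} - 179 = -179 + a^{2}$)
$\sqrt{H + b{\left(183,194 \right)}} = \sqrt{36193 - \left(179 - 183^{2}\right)} = \sqrt{36193 + \left(-179 + 33489\right)} = \sqrt{36193 + 33310} = \sqrt{69503}$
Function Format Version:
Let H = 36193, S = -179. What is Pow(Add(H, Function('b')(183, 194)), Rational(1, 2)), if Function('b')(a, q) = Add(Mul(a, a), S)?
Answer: Pow(69503, Rational(1, 2)) ≈ 263.63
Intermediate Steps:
Function('b')(a, q) = Add(-179, Pow(a, 2)) (Function('b')(a, q) = Add(Mul(a, a), -179) = Add(Pow(a, 2), -179) = Add(-179, Pow(a, 2)))
Pow(Add(H, Function('b')(183, 194)), Rational(1, 2)) = Pow(Add(36193, Add(-179, Pow(183, 2))), Rational(1, 2)) = Pow(Add(36193, Add(-179, 33489)), Rational(1, 2)) = Pow(Add(36193, 33310), Rational(1, 2)) = Pow(69503, Rational(1, 2))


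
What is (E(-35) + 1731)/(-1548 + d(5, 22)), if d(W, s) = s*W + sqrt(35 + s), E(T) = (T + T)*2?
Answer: -2287858/2067787 - 1591*sqrt(57)/2067787 ≈ -1.1122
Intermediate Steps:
E(T) = 4*T (E(T) = (2*T)*2 = 4*T)
d(W, s) = sqrt(35 + s) + W*s (d(W, s) = W*s + sqrt(35 + s) = sqrt(35 + s) + W*s)
(E(-35) + 1731)/(-1548 + d(5, 22)) = (4*(-35) + 1731)/(-1548 + (sqrt(35 + 22) + 5*22)) = (-140 + 1731)/(-1548 + (sqrt(57) + 110)) = 1591/(-1548 + (110 + sqrt(57))) = 1591/(-1438 + sqrt(57))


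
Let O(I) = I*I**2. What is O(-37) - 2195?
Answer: -52848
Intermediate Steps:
O(I) = I**3
O(-37) - 2195 = (-37)**3 - 2195 = -50653 - 2195 = -52848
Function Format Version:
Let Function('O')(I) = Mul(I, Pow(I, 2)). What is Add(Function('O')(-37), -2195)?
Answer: -52848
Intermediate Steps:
Function('O')(I) = Pow(I, 3)
Add(Function('O')(-37), -2195) = Add(Pow(-37, 3), -2195) = Add(-50653, -2195) = -52848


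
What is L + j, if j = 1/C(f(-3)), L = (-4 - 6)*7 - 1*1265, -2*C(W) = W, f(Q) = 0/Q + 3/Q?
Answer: -1333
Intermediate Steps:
f(Q) = 3/Q (f(Q) = 0 + 3/Q = 3/Q)
C(W) = -W/2
L = -1335 (L = -10*7 - 1265 = -70 - 1265 = -1335)
j = 2 (j = 1/(-3/(2*(-3))) = 1/(-3*(-1)/(2*3)) = 1/(-½*(-1)) = 1/(½) = 2)
L + j = -1335 + 2 = -1333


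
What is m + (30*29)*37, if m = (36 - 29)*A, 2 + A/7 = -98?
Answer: 27290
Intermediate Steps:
A = -700 (A = -14 + 7*(-98) = -14 - 686 = -700)
m = -4900 (m = (36 - 29)*(-700) = 7*(-700) = -4900)
m + (30*29)*37 = -4900 + (30*29)*37 = -4900 + 870*37 = -4900 + 32190 = 27290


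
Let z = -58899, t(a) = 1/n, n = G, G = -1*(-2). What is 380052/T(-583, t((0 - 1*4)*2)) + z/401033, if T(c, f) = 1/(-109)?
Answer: -16613059973943/401033 ≈ -4.1426e+7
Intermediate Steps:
G = 2
n = 2
t(a) = ½ (t(a) = 1/2 = ½)
T(c, f) = -1/109
380052/T(-583, t((0 - 1*4)*2)) + z/401033 = 380052/(-1/109) - 58899/401033 = 380052*(-109) - 58899*1/401033 = -41425668 - 58899/401033 = -16613059973943/401033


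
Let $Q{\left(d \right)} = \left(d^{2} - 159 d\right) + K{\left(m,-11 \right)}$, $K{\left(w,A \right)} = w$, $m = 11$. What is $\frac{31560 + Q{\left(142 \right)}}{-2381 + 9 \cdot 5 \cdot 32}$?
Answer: $- \frac{29157}{941} \approx -30.985$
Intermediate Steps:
$Q{\left(d \right)} = 11 + d^{2} - 159 d$ ($Q{\left(d \right)} = \left(d^{2} - 159 d\right) + 11 = 11 + d^{2} - 159 d$)
$\frac{31560 + Q{\left(142 \right)}}{-2381 + 9 \cdot 5 \cdot 32} = \frac{31560 + \left(11 + 142^{2} - 22578\right)}{-2381 + 9 \cdot 5 \cdot 32} = \frac{31560 + \left(11 + 20164 - 22578\right)}{-2381 + 45 \cdot 32} = \frac{31560 - 2403}{-2381 + 1440} = \frac{29157}{-941} = 29157 \left(- \frac{1}{941}\right) = - \frac{29157}{941}$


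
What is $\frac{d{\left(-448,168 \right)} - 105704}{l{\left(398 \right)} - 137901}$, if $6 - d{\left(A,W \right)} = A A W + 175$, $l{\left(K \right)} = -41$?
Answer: $\frac{33824145}{137942} \approx 245.21$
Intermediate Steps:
$d{\left(A,W \right)} = -169 - W A^{2}$ ($d{\left(A,W \right)} = 6 - \left(A A W + 175\right) = 6 - \left(A^{2} W + 175\right) = 6 - \left(W A^{2} + 175\right) = 6 - \left(175 + W A^{2}\right) = -169 - W A^{2}$)
$\frac{d{\left(-448,168 \right)} - 105704}{l{\left(398 \right)} - 137901} = \frac{\left(-169 - 168 \left(-448\right)^{2}\right) - 105704}{-41 - 137901} = \frac{\left(-169 - 168 \cdot 200704\right) - 105704}{-137942} = \left(\left(-169 - 33718272\right) - 105704\right) \left(- \frac{1}{137942}\right) = \left(-33718441 - 105704\right) \left(- \frac{1}{137942}\right) = \left(-33824145\right) \left(- \frac{1}{137942}\right) = \frac{33824145}{137942}$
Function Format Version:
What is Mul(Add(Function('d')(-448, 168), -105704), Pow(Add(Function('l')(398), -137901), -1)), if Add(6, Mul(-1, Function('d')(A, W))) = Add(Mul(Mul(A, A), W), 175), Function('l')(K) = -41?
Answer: Rational(33824145, 137942) ≈ 245.21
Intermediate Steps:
Function('d')(A, W) = Add(-169, Mul(-1, W, Pow(A, 2))) (Function('d')(A, W) = Add(6, Mul(-1, Add(Mul(Mul(A, A), W), 175))) = Add(6, Mul(-1, Add(Mul(Pow(A, 2), W), 175))) = Add(6, Mul(-1, Add(Mul(W, Pow(A, 2)), 175))) = Add(6, Mul(-1, Add(175, Mul(W, Pow(A, 2))))) = Add(6, Add(-175, Mul(-1, W, Pow(A, 2)))) = Add(-169, Mul(-1, W, Pow(A, 2))))
Mul(Add(Function('d')(-448, 168), -105704), Pow(Add(Function('l')(398), -137901), -1)) = Mul(Add(Add(-169, Mul(-1, 168, Pow(-448, 2))), -105704), Pow(Add(-41, -137901), -1)) = Mul(Add(Add(-169, Mul(-1, 168, 200704)), -105704), Pow(-137942, -1)) = Mul(Add(Add(-169, -33718272), -105704), Rational(-1, 137942)) = Mul(Add(-33718441, -105704), Rational(-1, 137942)) = Mul(-33824145, Rational(-1, 137942)) = Rational(33824145, 137942)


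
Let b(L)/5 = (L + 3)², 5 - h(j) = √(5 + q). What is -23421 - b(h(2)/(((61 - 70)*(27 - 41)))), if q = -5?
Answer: -372565241/15876 ≈ -23467.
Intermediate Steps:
h(j) = 5 (h(j) = 5 - √(5 - 5) = 5 - √0 = 5 - 1*0 = 5 + 0 = 5)
b(L) = 5*(3 + L)² (b(L) = 5*(L + 3)² = 5*(3 + L)²)
-23421 - b(h(2)/(((61 - 70)*(27 - 41)))) = -23421 - 5*(3 + 5/(((61 - 70)*(27 - 41))))² = -23421 - 5*(3 + 5/((-9*(-14))))² = -23421 - 5*(3 + 5/126)² = -23421 - 5*(383/126)² = -23421 - 5*146689/15876 = -23421 - 1*733445/15876 = -23421 - 733445/15876 = -372565241/15876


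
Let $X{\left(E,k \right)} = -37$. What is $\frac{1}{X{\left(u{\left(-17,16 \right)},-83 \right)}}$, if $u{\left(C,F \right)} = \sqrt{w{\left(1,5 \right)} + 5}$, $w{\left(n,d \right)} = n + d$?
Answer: $- \frac{1}{37} \approx -0.027027$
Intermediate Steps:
$w{\left(n,d \right)} = d + n$
$u{\left(C,F \right)} = \sqrt{11}$ ($u{\left(C,F \right)} = \sqrt{\left(5 + 1\right) + 5} = \sqrt{6 + 5} = \sqrt{11}$)
$\frac{1}{X{\left(u{\left(-17,16 \right)},-83 \right)}} = \frac{1}{-37} = - \frac{1}{37}$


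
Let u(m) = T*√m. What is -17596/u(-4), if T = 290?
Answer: 4399*I/145 ≈ 30.338*I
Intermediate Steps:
u(m) = 290*√m
-17596/u(-4) = -17596*(-I/580) = -(-4399)*I/145 = 4399*I/145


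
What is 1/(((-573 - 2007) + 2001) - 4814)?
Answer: -1/5393 ≈ -0.00018543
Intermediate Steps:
1/(((-573 - 2007) + 2001) - 4814) = 1/((-2580 + 2001) - 4814) = 1/(-579 - 4814) = 1/(-5393) = -1/5393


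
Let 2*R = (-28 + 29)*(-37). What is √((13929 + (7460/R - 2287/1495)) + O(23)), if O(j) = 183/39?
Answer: √41395100338865/55315 ≈ 116.31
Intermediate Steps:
O(j) = 61/13 (O(j) = 183*(1/39) = 61/13)
R = -37/2 (R = ((-28 + 29)*(-37))/2 = (1*(-37))/2 = (½)*(-37) = -37/2 ≈ -18.500)
√((13929 + (7460/R - 2287/1495)) + O(23)) = √((13929 + (7460/(-37/2) - 2287/1495)) + 61/13) = √((13929 + (7460*(-2/37) - 2287*1/1495)) + 61/13) = √((13929 + (-14920/37 - 2287/1495)) + 61/13) = √((13929 - 22390019/55315) + 61/13) = √(748092616/55315 + 61/13) = √(748352171/55315) = √41395100338865/55315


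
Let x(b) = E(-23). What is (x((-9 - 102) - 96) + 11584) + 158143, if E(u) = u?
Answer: 169704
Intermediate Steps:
x(b) = -23
(x((-9 - 102) - 96) + 11584) + 158143 = (-23 + 11584) + 158143 = 11561 + 158143 = 169704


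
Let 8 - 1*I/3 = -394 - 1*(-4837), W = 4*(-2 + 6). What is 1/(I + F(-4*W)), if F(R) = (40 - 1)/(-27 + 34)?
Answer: -7/93096 ≈ -7.5191e-5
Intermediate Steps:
W = 16 (W = 4*4 = 16)
I = -13305 (I = 24 - 3*(-394 - 1*(-4837)) = 24 - 3*(-394 + 4837) = 24 - 3*4443 = 24 - 13329 = -13305)
F(R) = 39/7
1/(I + F(-4*W)) = 1/(-13305 + 39/7) = 1/(-93096/7) = -7/93096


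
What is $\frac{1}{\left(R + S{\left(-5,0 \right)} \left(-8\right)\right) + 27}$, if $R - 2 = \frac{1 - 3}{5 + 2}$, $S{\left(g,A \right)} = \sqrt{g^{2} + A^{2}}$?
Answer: $- \frac{7}{79} \approx -0.088608$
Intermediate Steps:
$S{\left(g,A \right)} = \sqrt{A^{2} + g^{2}}$
$R = \frac{12}{7}$ ($R = 2 + \frac{1 - 3}{5 + 2} = 2 - \frac{2}{7} = \frac{12}{7} \approx 1.7143$)
$\frac{1}{\left(R + S{\left(-5,0 \right)} \left(-8\right)\right) + 27} = \frac{1}{\left(\frac{12}{7} + \sqrt{0^{2} + \left(-5\right)^{2}} \left(-8\right)\right) + 27} = \frac{1}{\left(\frac{12}{7} + \sqrt{0 + 25} \left(-8\right)\right) + 27} = \frac{1}{\left(\frac{12}{7} + \sqrt{25} \left(-8\right)\right) + 27} = \frac{1}{\left(\frac{12}{7} + 5 \left(-8\right)\right) + 27} = \frac{1}{\left(\frac{12}{7} - 40\right) + 27} = \frac{1}{- \frac{268}{7} + 27} = \frac{1}{- \frac{79}{7}} = - \frac{7}{79}$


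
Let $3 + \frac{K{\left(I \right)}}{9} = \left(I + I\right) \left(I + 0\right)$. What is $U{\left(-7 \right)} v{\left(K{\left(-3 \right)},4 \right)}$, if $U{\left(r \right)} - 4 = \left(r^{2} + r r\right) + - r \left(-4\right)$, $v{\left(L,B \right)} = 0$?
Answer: $0$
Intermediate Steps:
$K{\left(I \right)} = -27 + 18 I^{2}$ ($K{\left(I \right)} = -27 + 9 \left(I + I\right) \left(I + 0\right) = -27 + 9 \cdot 2 I I = -27 + 9 \cdot 2 I^{2} = -27 + 18 I^{2}$)
$U{\left(r \right)} = 4 + 2 r^{2} + 4 r$ ($U{\left(r \right)} = 4 + \left(\left(r^{2} + r r\right) + - r \left(-4\right)\right) = 4 + \left(\left(r^{2} + r^{2}\right) + 4 r\right) = 4 + \left(2 r^{2} + 4 r\right) = 4 + 2 r^{2} + 4 r$)
$U{\left(-7 \right)} v{\left(K{\left(-3 \right)},4 \right)} = \left(4 + 2 \left(-7\right)^{2} + 4 \left(-7\right)\right) 0 = \left(4 + 2 \cdot 49 - 28\right) 0 = \left(4 + 98 - 28\right) 0 = 74 \cdot 0 = 0$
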